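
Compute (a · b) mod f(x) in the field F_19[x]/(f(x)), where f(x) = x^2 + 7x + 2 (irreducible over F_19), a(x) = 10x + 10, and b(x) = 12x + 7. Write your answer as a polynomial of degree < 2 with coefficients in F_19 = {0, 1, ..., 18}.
a · b ≡ 15x + 1 (mod f(x))

Multiply in F_19[x]: a(x)·b(x) = (10x + 10)·(12x + 7) = 6x^2 + 13. This has degree ≥ 2, so divide by f(x) over F_19: 6x^2 + 13 = (6)·(x^2 + 7x + 2) + (15x + 1). Hence a·b ≡ 15x + 1 (mod f). (F_19[x]/(f) is a field with 19^2 = 361 elements since f is irreducible of degree 2.)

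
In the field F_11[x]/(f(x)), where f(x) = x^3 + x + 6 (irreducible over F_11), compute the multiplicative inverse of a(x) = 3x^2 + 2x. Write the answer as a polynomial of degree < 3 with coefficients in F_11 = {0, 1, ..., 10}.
a(x)^(-1) ≡ x^2 + 6x + 8 (mod f(x))

Since f is irreducible over F_11, F_11[x]/(f) is a field and a(x) ≠ 0 has an inverse. Apply the extended Euclidean algorithm to f(x) and a(x) in F_11[x]: f(x) = (4x + 1)·a(x) + (10x + 6);  a(x) = (8x + 2)·(10x + 6) + (10). The last nonzero remainder is the constant 10 = gcd(f, a) in F_11. Back-substituting through the division chain expresses 10 = s(x)·a(x) + t(x)·f(x) with s(x) ≡ 10x^2 + 5x + 3 (mod f), so (10x^2 + 5x + 3)·a(x) ≡ 10 (mod f). Multiplying by 10^(-1) ≡ 10 in F_11 gives a(x)^(-1) ≡ 10·(10x^2 + 5x + 3) ≡ x^2 + 6x + 8 (mod f). Check: (3x^2 + 2x)·(x^2 + 6x + 8) = 3x^4 + 9x^3 + 3x^2 + 5x ≡ 1 (mod x^3 + x + 6).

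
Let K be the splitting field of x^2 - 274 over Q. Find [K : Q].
[K : Q] = 2

f(x) = x^2 - 274 factors as (x - √274)(x + √274). The splitting field is K = Q(√274). Since 274 is squarefree and > 1, it is not a perfect square, so x^2 - 274 is irreducible over Q and [Q(√274) : Q] = 2. Hence [K : Q] = 2.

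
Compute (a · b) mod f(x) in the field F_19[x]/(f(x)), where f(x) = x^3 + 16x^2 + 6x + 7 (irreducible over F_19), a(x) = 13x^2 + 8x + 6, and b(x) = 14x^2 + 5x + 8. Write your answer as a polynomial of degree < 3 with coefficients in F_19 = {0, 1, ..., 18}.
a · b ≡ 13x^2 + 11x + 3 (mod f(x))

Multiply in F_19[x]: a(x)·b(x) = (13x^2 + 8x + 6)·(14x^2 + 5x + 8) = 11x^4 + 6x^3 + 18x + 10. This has degree ≥ 3, so divide by f(x) over F_19: 11x^4 + 6x^3 + 18x + 10 = (11x + 1)·(x^3 + 16x^2 + 6x + 7) + (13x^2 + 11x + 3). Hence a·b ≡ 13x^2 + 11x + 3 (mod f). (F_19[x]/(f) is a field with 19^3 = 6859 elements since f is irreducible of degree 3.)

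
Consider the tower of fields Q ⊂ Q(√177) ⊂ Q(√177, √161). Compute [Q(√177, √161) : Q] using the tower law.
[Q(√177, √161) : Q] = 4

[Q(√177):Q] = 2 (min poly x^2 - 177, irreducible since 177 is squarefree > 1). For the top step, suppose √161 ∈ Q(√177), say √161 = c + d√177 with c, d ∈ Q. Squaring: 161 = c^2 + 177d^2 + 2cd√177. Since √177 ∉ Q this forces 2cd = 0. If d = 0 then √161 = c ∈ Q, contradicting 161 squarefree > 1. If c = 0 then 161 = 177d^2, so 177·161 = (177d)^2 is a perfect square in Q — but 177·161 = 28497 is not a perfect square (since 177 and 161 are distinct squarefree integers). Contradiction. Hence √161 ∉ Q(√177), so x^2 - 161 stays irreducible over Q(√177) and [Q(√177, √161) : Q(√177)] = 2. By the tower law, [Q(√177, √161) : Q] = 2 · 2 = 4.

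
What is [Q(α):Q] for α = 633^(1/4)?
[Q(α):Q] = 4

α is a root of x^4 - 633. By Eisenstein's criterion at the prime p = 3 (which divides the constant term 633 but p^2 = 9 does not, since 633 is squarefree), x^4 - 633 is irreducible over Q. Hence [Q(α):Q] = 4.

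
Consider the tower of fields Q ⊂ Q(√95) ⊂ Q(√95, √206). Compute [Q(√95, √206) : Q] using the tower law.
[Q(√95, √206) : Q] = 4

[Q(√95):Q] = 2 (min poly x^2 - 95, irreducible since 95 is squarefree > 1). For the top step, suppose √206 ∈ Q(√95), say √206 = c + d√95 with c, d ∈ Q. Squaring: 206 = c^2 + 95d^2 + 2cd√95. Since √95 ∉ Q this forces 2cd = 0. If d = 0 then √206 = c ∈ Q, contradicting 206 squarefree > 1. If c = 0 then 206 = 95d^2, so 95·206 = (95d)^2 is a perfect square in Q — but 95·206 = 19570 is not a perfect square (since 95 and 206 are distinct squarefree integers). Contradiction. Hence √206 ∉ Q(√95), so x^2 - 206 stays irreducible over Q(√95) and [Q(√95, √206) : Q(√95)] = 2. By the tower law, [Q(√95, √206) : Q] = 2 · 2 = 4.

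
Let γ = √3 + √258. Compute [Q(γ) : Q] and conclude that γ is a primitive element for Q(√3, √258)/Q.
[Q(γ) : Q] = 4 (equivalently, Q(γ) = Q(√3, √258))

Obviously Q(γ) ⊆ Q(√3, √258), and [Q(√3, √258):Q] = 4 (since 3, 258 are distinct squarefree integers > 1 with 774 not a perfect square). To show equality we compute the minimal polynomial of γ. From γ = √3 + √258: γ^2 = 3 + 2√(774) + 258 = 261 + 2√(774), so γ^2 - 261 = 2√(774); squaring, (γ^2 - 261)^2 = 4·774, i.e. γ^4 - 522γ^2 + 68121 - 3096 = 0, i.e. γ^4 - 522γ^2 + 65025 = 0. So γ is a root of x^4 - 522x^2 + 65025. This polynomial is irreducible over Q: it has no rational root (each ±√3 ± √258 is irrational), and any factorization into two quadratics over Q would force √(774) ∈ Q (pairing opposite roots) or √3, √258 ∈ Q (other pairings), all impossible. Hence [Q(γ):Q] = 4 = [Q(√3, √258):Q], so Q(γ) = Q(√3, √258).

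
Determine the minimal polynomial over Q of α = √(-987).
m_α(x) = x^2 + 987

α satisfies α^2 + 987 = 0, so x^2 + 987 annihilates α. Since d = -987 is squarefree and ≠ 1, it is not a perfect square in Q, so x^2 + 987 has no rational root and is therefore irreducible over Q (a degree-2 polynomial over a field is irreducible iff it has no root). Hence m_α(x) = x^2 + 987.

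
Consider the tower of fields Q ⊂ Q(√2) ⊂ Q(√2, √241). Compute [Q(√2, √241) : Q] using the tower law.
[Q(√2, √241) : Q] = 4

[Q(√2):Q] = 2 (min poly x^2 - 2, irreducible since 2 is squarefree > 1). For the top step, suppose √241 ∈ Q(√2), say √241 = c + d√2 with c, d ∈ Q. Squaring: 241 = c^2 + 2d^2 + 2cd√2. Since √2 ∉ Q this forces 2cd = 0. If d = 0 then √241 = c ∈ Q, contradicting 241 squarefree > 1. If c = 0 then 241 = 2d^2, so 2·241 = (2d)^2 is a perfect square in Q — but 2·241 = 482 is not a perfect square (since 2 and 241 are distinct squarefree integers). Contradiction. Hence √241 ∉ Q(√2), so x^2 - 241 stays irreducible over Q(√2) and [Q(√2, √241) : Q(√2)] = 2. By the tower law, [Q(√2, √241) : Q] = 2 · 2 = 4.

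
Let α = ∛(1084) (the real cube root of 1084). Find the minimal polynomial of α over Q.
m_α(x) = x^3 - 1084

α satisfies α^3 = 1084, so x^3 - 1084 annihilates α. By the rational root test, a rational root p/q (in lowest terms) of x^3 - 1084 would satisfy p^3 = 1084 q^3, forcing q = 1 and p^3 = 1084; but 1084 is not a perfect cube, contradiction. A monic cubic over Q with no rational root is irreducible (any nontrivial factorization would include a linear factor). Hence x^3 - 1084 is the minimal polynomial of α, and in particular [Q(α):Q] = 3.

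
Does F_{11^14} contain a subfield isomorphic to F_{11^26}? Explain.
No: F_{11^26} is not a subfield of F_{11^14}

F_{p^m} embeds in F_{p^n} iff m | n. Here 26 ∤ 14 (since 14 = 0·26 + 14 with remainder 14 ≠ 0), so F_{11^26} is not a subfield of F_{11^14}. Equivalently: if it were, the tower law would give 26 = [F_{11^26}:F_11] dividing [F_{11^14}:F_11] = 14, contradiction.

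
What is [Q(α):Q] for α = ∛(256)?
[Q(α):Q] = 3

The minimal polynomial of α is x^3 - 256, irreducible over Q since 256 is not a perfect cube (so x^3 - 256 has no rational root). Hence [Q(α):Q] = deg(m_α) = 3.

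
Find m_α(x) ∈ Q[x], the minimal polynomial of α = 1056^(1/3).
m_α(x) = x^3 - 1056

α satisfies α^3 = 1056, so x^3 - 1056 annihilates α. By the rational root test, a rational root p/q (in lowest terms) of x^3 - 1056 would satisfy p^3 = 1056 q^3, forcing q = 1 and p^3 = 1056; but 1056 is not a perfect cube, contradiction. A monic cubic over Q with no rational root is irreducible (any nontrivial factorization would include a linear factor). Hence x^3 - 1056 is the minimal polynomial of α, and in particular [Q(α):Q] = 3.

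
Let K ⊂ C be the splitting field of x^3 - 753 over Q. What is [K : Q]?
[K : Q] = 6

The roots of x^3 - 753 are ∛753, ω∛753, ω^2∛753 where ω = e^(2πi/3) is a primitive cube root of unity, so K = Q(∛753, ω). Now [Q(∛753):Q] = 3 (since 753 is not a perfect cube, x^3 - 753 is irreducible) and [Q(ω):Q] = 2. Both 2 and 3 divide [K:Q], and [K:Q] ≤ 3·2 = 6, so [K:Q] = 6. (Equivalently: Q(∛753) ⊂ R but ω ∉ R, so [K : Q(∛753)] = 2.)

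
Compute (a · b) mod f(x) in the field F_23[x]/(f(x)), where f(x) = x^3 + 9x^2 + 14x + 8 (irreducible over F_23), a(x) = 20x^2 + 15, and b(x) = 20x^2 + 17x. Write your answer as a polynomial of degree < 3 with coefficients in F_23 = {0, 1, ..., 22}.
a · b ≡ 5x^2 + 7x + 21 (mod f(x))

Multiply in F_23[x]: a(x)·b(x) = (20x^2 + 15)·(20x^2 + 17x) = 9x^4 + 18x^3 + x^2 + 2x. This has degree ≥ 3, so divide by f(x) over F_23: 9x^4 + 18x^3 + x^2 + 2x = (9x + 6)·(x^3 + 9x^2 + 14x + 8) + (5x^2 + 7x + 21). Hence a·b ≡ 5x^2 + 7x + 21 (mod f). (F_23[x]/(f) is a field with 23^3 = 12167 elements since f is irreducible of degree 3.)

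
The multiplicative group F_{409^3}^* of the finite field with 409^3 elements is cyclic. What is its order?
|F_{409^3}^*| = 68417928

F_{409^3} has 409^3 = 68417929 elements; its multiplicative group consists of all nonzero elements, so |F_{409^3}^*| = 68417929 - 1 = 68417928. (It is cyclic since any finite subgroup of the multiplicative group of a field is cyclic.)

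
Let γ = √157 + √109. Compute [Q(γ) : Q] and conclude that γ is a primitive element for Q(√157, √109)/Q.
[Q(γ) : Q] = 4 (equivalently, Q(γ) = Q(√157, √109))

Obviously Q(γ) ⊆ Q(√157, √109), and [Q(√157, √109):Q] = 4 (since 157, 109 are distinct squarefree integers > 1 with 17113 not a perfect square). To show equality we compute the minimal polynomial of γ. From γ = √157 + √109: γ^2 = 157 + 2√(17113) + 109 = 266 + 2√(17113), so γ^2 - 266 = 2√(17113); squaring, (γ^2 - 266)^2 = 4·17113, i.e. γ^4 - 532γ^2 + 70756 - 68452 = 0, i.e. γ^4 - 532γ^2 + 2304 = 0. So γ is a root of x^4 - 532x^2 + 2304. This polynomial is irreducible over Q: it has no rational root (each ±√157 ± √109 is irrational), and any factorization into two quadratics over Q would force √(17113) ∈ Q (pairing opposite roots) or √157, √109 ∈ Q (other pairings), all impossible. Hence [Q(γ):Q] = 4 = [Q(√157, √109):Q], so Q(γ) = Q(√157, √109).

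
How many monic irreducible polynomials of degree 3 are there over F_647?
There are 90279792 monic irreducible polynomials of degree 3 over F_647

Each element of F_{647^3} that lies in no proper subfield is a root of exactly one monic irreducible of degree 3 over F_647, and each such polynomial has 3 distinct roots in F_{647^3}. By Möbius inversion the count is N_647(3) = (1/3) Σ_{d|3} μ(3/d) · 647^d = (1/3)(μ(3)·647^1 + μ(1)·647^3) = 270839376/3 = 90279792.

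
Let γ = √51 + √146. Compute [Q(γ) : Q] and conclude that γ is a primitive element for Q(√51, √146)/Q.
[Q(γ) : Q] = 4 (equivalently, Q(γ) = Q(√51, √146))

Obviously Q(γ) ⊆ Q(√51, √146), and [Q(√51, √146):Q] = 4 (since 51, 146 are distinct squarefree integers > 1 with 7446 not a perfect square). To show equality we compute the minimal polynomial of γ. From γ = √51 + √146: γ^2 = 51 + 2√(7446) + 146 = 197 + 2√(7446), so γ^2 - 197 = 2√(7446); squaring, (γ^2 - 197)^2 = 4·7446, i.e. γ^4 - 394γ^2 + 38809 - 29784 = 0, i.e. γ^4 - 394γ^2 + 9025 = 0. So γ is a root of x^4 - 394x^2 + 9025. This polynomial is irreducible over Q: it has no rational root (each ±√51 ± √146 is irrational), and any factorization into two quadratics over Q would force √(7446) ∈ Q (pairing opposite roots) or √51, √146 ∈ Q (other pairings), all impossible. Hence [Q(γ):Q] = 4 = [Q(√51, √146):Q], so Q(γ) = Q(√51, √146).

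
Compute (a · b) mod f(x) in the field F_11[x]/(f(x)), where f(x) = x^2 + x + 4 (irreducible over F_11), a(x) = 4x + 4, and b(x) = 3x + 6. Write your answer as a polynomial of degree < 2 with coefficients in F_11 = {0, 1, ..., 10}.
a · b ≡ 2x + 9 (mod f(x))

Multiply in F_11[x]: a(x)·b(x) = (4x + 4)·(3x + 6) = x^2 + 3x + 2. This has degree ≥ 2, so divide by f(x) over F_11: x^2 + 3x + 2 = (1)·(x^2 + x + 4) + (2x + 9). Hence a·b ≡ 2x + 9 (mod f). (F_11[x]/(f) is a field with 11^2 = 121 elements since f is irreducible of degree 2.)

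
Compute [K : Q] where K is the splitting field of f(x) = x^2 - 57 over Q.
[K : Q] = 2

f(x) = x^2 - 57 factors as (x - √57)(x + √57). The splitting field is K = Q(√57). Since 57 is squarefree and > 1, it is not a perfect square, so x^2 - 57 is irreducible over Q and [Q(√57) : Q] = 2. Hence [K : Q] = 2.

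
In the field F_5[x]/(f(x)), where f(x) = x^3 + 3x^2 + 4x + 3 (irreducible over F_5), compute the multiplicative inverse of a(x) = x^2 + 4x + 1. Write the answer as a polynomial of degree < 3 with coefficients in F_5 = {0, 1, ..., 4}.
a(x)^(-1) ≡ 4x^2 + 4x (mod f(x))

Since f is irreducible over F_5, F_5[x]/(f) is a field and a(x) ≠ 0 has an inverse. Apply the extended Euclidean algorithm to f(x) and a(x) in F_5[x]: f(x) = (x + 4)·a(x) + (2x + 4);  a(x) = (3x + 1)·(2x + 4) + (2). The last nonzero remainder is the constant 2 = gcd(f, a) in F_5. Back-substituting through the division chain expresses 2 = s(x)·a(x) + t(x)·f(x) with s(x) ≡ 3x^2 + 3x (mod f), so (3x^2 + 3x)·a(x) ≡ 2 (mod f). Multiplying by 2^(-1) ≡ 3 in F_5 gives a(x)^(-1) ≡ 3·(3x^2 + 3x) ≡ 4x^2 + 4x (mod f). Check: (x^2 + 4x + 1)·(4x^2 + 4x) = 4x^4 + 4x ≡ 1 (mod x^3 + 3x^2 + 4x + 3).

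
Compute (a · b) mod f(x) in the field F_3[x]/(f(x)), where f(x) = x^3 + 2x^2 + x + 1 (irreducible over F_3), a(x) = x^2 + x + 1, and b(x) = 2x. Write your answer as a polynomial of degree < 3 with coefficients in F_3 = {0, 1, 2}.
a · b ≡ x^2 + 1 (mod f(x))

Multiply in F_3[x]: a(x)·b(x) = (x^2 + x + 1)·(2x) = 2x^3 + 2x^2 + 2x. This has degree ≥ 3, so divide by f(x) over F_3: 2x^3 + 2x^2 + 2x = (2)·(x^3 + 2x^2 + x + 1) + (x^2 + 1). Hence a·b ≡ x^2 + 1 (mod f). (F_3[x]/(f) is a field with 3^3 = 27 elements since f is irreducible of degree 3.)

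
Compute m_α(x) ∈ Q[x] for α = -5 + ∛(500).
m_α(x) = x^3 + 15x^2 + 75x - 375

Set β = α + 5 = ∛(500), so β^3 = 500. Then (α + 5)^3 - 500 = 0, i.e. α is a root of g(x) = (x + 5)^3 - 500 = x^3 + 15x^2 + 75x - 375. Since g(x) = h(x + 5) where h(x) = x^3 - 500, and h is irreducible over Q (because 500 is not a perfect cube, so h has no rational root, and a monic cubic with no rational root is irreducible), g is also irreducible (irreducibility is preserved under the substitution x → x + 5). Hence m_α(x) = x^3 + 15x^2 + 75x - 375.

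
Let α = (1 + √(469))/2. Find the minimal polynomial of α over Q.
m_α(x) = x^2 - x - 117

From 2α - 1 = √(469), squaring gives (2α - 1)^2 = 469, i.e. 4α^2 - 4α + 1 = 469, so α^2 - α + (1 - 469)/4 = 0. Since 469 ≡ 1 (mod 4), (1 - 469)/4 = -117 ∈ Z. The polynomial x^2 - x - 117 has discriminant 1 - 4·(-117) = 469, which is not a perfect square in Q (d = 469 is squarefree and ≠ 1), so x^2 - x - 117 is irreducible over Q. It is the minimal polynomial of α.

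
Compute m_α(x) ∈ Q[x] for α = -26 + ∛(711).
m_α(x) = x^3 + 78x^2 + 2028x + 16865

Set β = α + 26 = ∛(711), so β^3 = 711. Then (α + 26)^3 - 711 = 0, i.e. α is a root of g(x) = (x + 26)^3 - 711 = x^3 + 78x^2 + 2028x + 16865. Since g(x) = h(x + 26) where h(x) = x^3 - 711, and h is irreducible over Q (because 711 is not a perfect cube, so h has no rational root, and a monic cubic with no rational root is irreducible), g is also irreducible (irreducibility is preserved under the substitution x → x + 26). Hence m_α(x) = x^3 + 78x^2 + 2028x + 16865.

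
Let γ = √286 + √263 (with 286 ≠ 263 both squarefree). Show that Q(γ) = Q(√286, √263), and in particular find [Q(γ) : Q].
[Q(γ) : Q] = 4 (equivalently, Q(γ) = Q(√286, √263))

Obviously Q(γ) ⊆ Q(√286, √263), and [Q(√286, √263):Q] = 4 (since 286, 263 are distinct squarefree integers > 1 with 75218 not a perfect square). To show equality we compute the minimal polynomial of γ. From γ = √286 + √263: γ^2 = 286 + 2√(75218) + 263 = 549 + 2√(75218), so γ^2 - 549 = 2√(75218); squaring, (γ^2 - 549)^2 = 4·75218, i.e. γ^4 - 1098γ^2 + 301401 - 300872 = 0, i.e. γ^4 - 1098γ^2 + 529 = 0. So γ is a root of x^4 - 1098x^2 + 529. This polynomial is irreducible over Q: it has no rational root (each ±√286 ± √263 is irrational), and any factorization into two quadratics over Q would force √(75218) ∈ Q (pairing opposite roots) or √286, √263 ∈ Q (other pairings), all impossible. Hence [Q(γ):Q] = 4 = [Q(√286, √263):Q], so Q(γ) = Q(√286, √263).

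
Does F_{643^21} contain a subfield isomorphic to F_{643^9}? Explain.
No: F_{643^9} is not a subfield of F_{643^21}

F_{p^m} embeds in F_{p^n} iff m | n. Here 9 ∤ 21 (since 21 = 2·9 + 3 with remainder 3 ≠ 0), so F_{643^9} is not a subfield of F_{643^21}. Equivalently: if it were, the tower law would give 9 = [F_{643^9}:F_643] dividing [F_{643^21}:F_643] = 21, contradiction.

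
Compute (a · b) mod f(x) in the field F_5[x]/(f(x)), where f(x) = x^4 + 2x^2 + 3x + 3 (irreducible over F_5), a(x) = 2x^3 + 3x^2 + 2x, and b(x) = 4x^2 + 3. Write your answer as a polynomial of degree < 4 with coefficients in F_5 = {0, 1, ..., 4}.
a · b ≡ 3x^3 + x^2 + x + 4 (mod f(x))

Multiply in F_5[x]: a(x)·b(x) = (2x^3 + 3x^2 + 2x)·(4x^2 + 3) = 3x^5 + 2x^4 + 4x^3 + 4x^2 + x. This has degree ≥ 4, so divide by f(x) over F_5: 3x^5 + 2x^4 + 4x^3 + 4x^2 + x = (3x + 2)·(x^4 + 2x^2 + 3x + 3) + (3x^3 + x^2 + x + 4). Hence a·b ≡ 3x^3 + x^2 + x + 4 (mod f). (F_5[x]/(f) is a field with 5^4 = 625 elements since f is irreducible of degree 4.)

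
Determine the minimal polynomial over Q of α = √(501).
m_α(x) = x^2 - 501

α satisfies α^2 - 501 = 0, so x^2 - 501 annihilates α. Since d = 501 is squarefree and ≠ 1, it is not a perfect square in Q, so x^2 - 501 has no rational root and is therefore irreducible over Q (a degree-2 polynomial over a field is irreducible iff it has no root). Hence m_α(x) = x^2 - 501.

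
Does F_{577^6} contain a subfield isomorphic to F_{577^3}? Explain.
Yes: F_{577^3} is a subfield of F_{577^6}

F_{p^m} embeds in F_{p^n} iff m | n (since F_{p^n} is the splitting field of x^(p^n) - x, and F_{p^m} ⊂ F_{p^n} forces p^n to be a power of p^m, i.e. m | n; conversely if m | n then every root of x^(p^m) - x is a root of x^(p^n) - x). Here 3 | 6 (since 6 = 2·3), so F_{577^3} is a subfield of F_{577^6}, and [F_{577^6} : F_{577^3}] = 6/3 = 2.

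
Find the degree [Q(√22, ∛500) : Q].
[Q(√22, ∛500) : Q] = 6

Let L = Q(√22, ∛500). Since Q(√22) ⊂ L and [Q(√22):Q] = 2, the tower law gives 2 | [L:Q]. Likewise Q(∛500) ⊂ L with [Q(∛500):Q] = 3 (because 500 is not a perfect cube), so 3 | [L:Q]. As gcd(2,3) = 1, [L:Q] is divisible by 6. Conversely L is generated over Q by √22 and ∛500, so [L:Q] ≤ 2·3 = 6. Therefore [Q(√22, ∛500) : Q] = 6.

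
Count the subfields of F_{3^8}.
F_{3^8} has 4 subfields

The subfields of F_{p^n} are exactly the fields F_{p^d} for d | n (each is the fixed field of the unique index-d subgroup of Gal(F_{p^n}/F_p) ≅ Z/nZ). The divisors of n = 8 are {1, 2, 4, 8}, giving 4 subfields: F_{3^1}, F_{3^2}, F_{3^4}, F_{3^8}.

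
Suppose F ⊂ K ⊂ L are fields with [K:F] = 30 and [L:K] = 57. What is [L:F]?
[L:F] = 1710

The tower law says that for any tower of field extensions F ⊂ K ⊂ L with finite degrees, [L:F] = [L:K] · [K:F]. Here this gives [L:F] = 57 · 30 = 1710.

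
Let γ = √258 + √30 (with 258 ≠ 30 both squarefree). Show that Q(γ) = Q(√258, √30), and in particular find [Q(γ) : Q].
[Q(γ) : Q] = 4 (equivalently, Q(γ) = Q(√258, √30))

Obviously Q(γ) ⊆ Q(√258, √30), and [Q(√258, √30):Q] = 4 (since 258, 30 are distinct squarefree integers > 1 with 7740 not a perfect square). To show equality we compute the minimal polynomial of γ. From γ = √258 + √30: γ^2 = 258 + 2√(7740) + 30 = 288 + 2√(7740), so γ^2 - 288 = 2√(7740); squaring, (γ^2 - 288)^2 = 4·7740, i.e. γ^4 - 576γ^2 + 82944 - 30960 = 0, i.e. γ^4 - 576γ^2 + 51984 = 0. So γ is a root of x^4 - 576x^2 + 51984. This polynomial is irreducible over Q: it has no rational root (each ±√258 ± √30 is irrational), and any factorization into two quadratics over Q would force √(7740) ∈ Q (pairing opposite roots) or √258, √30 ∈ Q (other pairings), all impossible. Hence [Q(γ):Q] = 4 = [Q(√258, √30):Q], so Q(γ) = Q(√258, √30).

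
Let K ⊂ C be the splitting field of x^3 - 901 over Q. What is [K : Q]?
[K : Q] = 6

The roots of x^3 - 901 are ∛901, ω∛901, ω^2∛901 where ω = e^(2πi/3) is a primitive cube root of unity, so K = Q(∛901, ω). Now [Q(∛901):Q] = 3 (since 901 is not a perfect cube, x^3 - 901 is irreducible) and [Q(ω):Q] = 2. Both 2 and 3 divide [K:Q], and [K:Q] ≤ 3·2 = 6, so [K:Q] = 6. (Equivalently: Q(∛901) ⊂ R but ω ∉ R, so [K : Q(∛901)] = 2.)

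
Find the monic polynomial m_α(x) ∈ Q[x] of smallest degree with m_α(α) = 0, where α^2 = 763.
m_α(x) = x^2 - 763

α satisfies α^2 - 763 = 0, so x^2 - 763 annihilates α. Since d = 763 is squarefree and ≠ 1, it is not a perfect square in Q, so x^2 - 763 has no rational root and is therefore irreducible over Q (a degree-2 polynomial over a field is irreducible iff it has no root). Hence m_α(x) = x^2 - 763.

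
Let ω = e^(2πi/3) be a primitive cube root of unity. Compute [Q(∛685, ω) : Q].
[Q(∛685, ω) : Q] = 6

[Q(∛685):Q] = 3 (min poly x^3 - 685, irreducible since 685 is not a perfect cube). [Q(ω):Q] = 2 (min poly x^2 + x + 1). Since Q(∛685) ⊂ R and ω ∉ R, we have ω ∉ Q(∛685), so x^2 + x + 1 remains irreducible over Q(∛685) and [Q(∛685, ω) : Q(∛685)] = 2. By the tower law, [Q(∛685, ω) : Q] = 3 · 2 = 6. (In fact Q(∛685, ω) is the splitting field of x^3 - 685 over Q.)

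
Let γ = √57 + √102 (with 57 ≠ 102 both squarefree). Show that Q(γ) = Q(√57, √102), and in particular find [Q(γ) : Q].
[Q(γ) : Q] = 4 (equivalently, Q(γ) = Q(√57, √102))

Obviously Q(γ) ⊆ Q(√57, √102), and [Q(√57, √102):Q] = 4 (since 57, 102 are distinct squarefree integers > 1 with 5814 not a perfect square). To show equality we compute the minimal polynomial of γ. From γ = √57 + √102: γ^2 = 57 + 2√(5814) + 102 = 159 + 2√(5814), so γ^2 - 159 = 2√(5814); squaring, (γ^2 - 159)^2 = 4·5814, i.e. γ^4 - 318γ^2 + 25281 - 23256 = 0, i.e. γ^4 - 318γ^2 + 2025 = 0. So γ is a root of x^4 - 318x^2 + 2025. This polynomial is irreducible over Q: it has no rational root (each ±√57 ± √102 is irrational), and any factorization into two quadratics over Q would force √(5814) ∈ Q (pairing opposite roots) or √57, √102 ∈ Q (other pairings), all impossible. Hence [Q(γ):Q] = 4 = [Q(√57, √102):Q], so Q(γ) = Q(√57, √102).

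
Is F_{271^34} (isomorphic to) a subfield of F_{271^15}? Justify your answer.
No: F_{271^34} is not a subfield of F_{271^15}

F_{p^m} embeds in F_{p^n} iff m | n. Here 34 ∤ 15 (since 15 = 0·34 + 15 with remainder 15 ≠ 0), so F_{271^34} is not a subfield of F_{271^15}. Equivalently: if it were, the tower law would give 34 = [F_{271^34}:F_271] dividing [F_{271^15}:F_271] = 15, contradiction.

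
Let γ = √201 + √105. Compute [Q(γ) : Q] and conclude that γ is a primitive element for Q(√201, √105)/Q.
[Q(γ) : Q] = 4 (equivalently, Q(γ) = Q(√201, √105))

Obviously Q(γ) ⊆ Q(√201, √105), and [Q(√201, √105):Q] = 4 (since 201, 105 are distinct squarefree integers > 1 with 21105 not a perfect square). To show equality we compute the minimal polynomial of γ. From γ = √201 + √105: γ^2 = 201 + 2√(21105) + 105 = 306 + 2√(21105), so γ^2 - 306 = 2√(21105); squaring, (γ^2 - 306)^2 = 4·21105, i.e. γ^4 - 612γ^2 + 93636 - 84420 = 0, i.e. γ^4 - 612γ^2 + 9216 = 0. So γ is a root of x^4 - 612x^2 + 9216. This polynomial is irreducible over Q: it has no rational root (each ±√201 ± √105 is irrational), and any factorization into two quadratics over Q would force √(21105) ∈ Q (pairing opposite roots) or √201, √105 ∈ Q (other pairings), all impossible. Hence [Q(γ):Q] = 4 = [Q(√201, √105):Q], so Q(γ) = Q(√201, √105).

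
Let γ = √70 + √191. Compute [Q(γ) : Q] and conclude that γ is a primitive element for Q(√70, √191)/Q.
[Q(γ) : Q] = 4 (equivalently, Q(γ) = Q(√70, √191))

Obviously Q(γ) ⊆ Q(√70, √191), and [Q(√70, √191):Q] = 4 (since 70, 191 are distinct squarefree integers > 1 with 13370 not a perfect square). To show equality we compute the minimal polynomial of γ. From γ = √70 + √191: γ^2 = 70 + 2√(13370) + 191 = 261 + 2√(13370), so γ^2 - 261 = 2√(13370); squaring, (γ^2 - 261)^2 = 4·13370, i.e. γ^4 - 522γ^2 + 68121 - 53480 = 0, i.e. γ^4 - 522γ^2 + 14641 = 0. So γ is a root of x^4 - 522x^2 + 14641. This polynomial is irreducible over Q: it has no rational root (each ±√70 ± √191 is irrational), and any factorization into two quadratics over Q would force √(13370) ∈ Q (pairing opposite roots) or √70, √191 ∈ Q (other pairings), all impossible. Hence [Q(γ):Q] = 4 = [Q(√70, √191):Q], so Q(γ) = Q(√70, √191).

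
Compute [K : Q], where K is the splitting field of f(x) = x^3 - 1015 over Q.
[K : Q] = 6

The roots of x^3 - 1015 are ∛1015, ω∛1015, ω^2∛1015 where ω = e^(2πi/3) is a primitive cube root of unity, so K = Q(∛1015, ω). Now [Q(∛1015):Q] = 3 (since 1015 is not a perfect cube, x^3 - 1015 is irreducible) and [Q(ω):Q] = 2. Both 2 and 3 divide [K:Q], and [K:Q] ≤ 3·2 = 6, so [K:Q] = 6. (Equivalently: Q(∛1015) ⊂ R but ω ∉ R, so [K : Q(∛1015)] = 2.)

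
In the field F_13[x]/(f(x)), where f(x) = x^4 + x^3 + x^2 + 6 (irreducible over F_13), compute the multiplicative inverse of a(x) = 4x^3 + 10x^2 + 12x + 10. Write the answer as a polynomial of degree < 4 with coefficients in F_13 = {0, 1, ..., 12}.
a(x)^(-1) ≡ 6x^3 + 7x^2 + 4x + 7 (mod f(x))

Since f is irreducible over F_13, F_13[x]/(f) is a field and a(x) ≠ 0 has an inverse. Apply the extended Euclidean algorithm to f(x) and a(x) in F_13[x]: f(x) = (10x + 11)·a(x) + (5x^2 + 2x);  a(x) = (6x + 10)·(5x^2 + 2x) + (5x + 10);  (5x^2 + 2x) = (x + 1)·(5x + 10) + (3). The last nonzero remainder is the constant 3 = gcd(f, a) in F_13. Back-substituting through the division chain expresses 3 = s(x)·a(x) + t(x)·f(x) with s(x) ≡ 5x^3 + 8x^2 + 12x + 8 (mod f), so (5x^3 + 8x^2 + 12x + 8)·a(x) ≡ 3 (mod f). Multiplying by 3^(-1) ≡ 9 in F_13 gives a(x)^(-1) ≡ 9·(5x^3 + 8x^2 + 12x + 8) ≡ 6x^3 + 7x^2 + 4x + 7 (mod f). Check: (4x^3 + 10x^2 + 12x + 10)·(6x^3 + 7x^2 + 4x + 7) = 11x^6 + 10x^5 + 2x^4 + 4x^3 + 6x^2 + 7x + 5 ≡ 1 (mod x^4 + x^3 + x^2 + 6).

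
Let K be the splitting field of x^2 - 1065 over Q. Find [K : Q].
[K : Q] = 2

f(x) = x^2 - 1065 factors as (x - √1065)(x + √1065). The splitting field is K = Q(√1065). Since 1065 is squarefree and > 1, it is not a perfect square, so x^2 - 1065 is irreducible over Q and [Q(√1065) : Q] = 2. Hence [K : Q] = 2.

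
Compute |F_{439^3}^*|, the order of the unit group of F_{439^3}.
|F_{439^3}^*| = 84604518

F_{439^3} has 439^3 = 84604519 elements; its multiplicative group consists of all nonzero elements, so |F_{439^3}^*| = 84604519 - 1 = 84604518. (It is cyclic since any finite subgroup of the multiplicative group of a field is cyclic.)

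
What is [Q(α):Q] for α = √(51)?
[Q(α):Q] = 2

[Q(α):Q] equals the degree of the minimal polynomial of α. Here α^2 = 51 and x^2 - 51 is irreducible (d = 51 is squarefree, ≠ 1, hence not a square), so deg(m_α) = 2. Thus [Q(α):Q] = 2.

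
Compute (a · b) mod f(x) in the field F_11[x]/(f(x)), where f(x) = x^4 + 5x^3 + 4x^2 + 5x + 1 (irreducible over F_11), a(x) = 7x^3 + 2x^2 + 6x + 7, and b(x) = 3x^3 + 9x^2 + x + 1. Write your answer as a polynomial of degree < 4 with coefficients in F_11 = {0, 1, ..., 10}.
a · b ≡ 4x^2 + 3x (mod f(x))

Multiply in F_11[x]: a(x)·b(x) = (7x^3 + 2x^2 + 6x + 7)·(3x^3 + 9x^2 + x + 1) = 10x^6 + 3x^5 + 10x^4 + 7x^3 + 5x^2 + 2x + 7. This has degree ≥ 4, so divide by f(x) over F_11: 10x^6 + 3x^5 + 10x^4 + 7x^3 + 5x^2 + 2x + 7 = (10x^2 + 8x + 7)·(x^4 + 5x^3 + 4x^2 + 5x + 1) + (4x^2 + 3x). Hence a·b ≡ 4x^2 + 3x (mod f). (F_11[x]/(f) is a field with 11^4 = 14641 elements since f is irreducible of degree 4.)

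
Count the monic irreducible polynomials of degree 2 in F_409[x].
There are 83436 monic irreducible polynomials of degree 2 over F_409

Each element of F_{409^2} that lies in no proper subfield is a root of exactly one monic irreducible of degree 2 over F_409, and each such polynomial has 2 distinct roots in F_{409^2}. By Möbius inversion the count is N_409(2) = (1/2) Σ_{d|2} μ(2/d) · 409^d = (1/2)(μ(2)·409^1 + μ(1)·409^2) = 166872/2 = 83436.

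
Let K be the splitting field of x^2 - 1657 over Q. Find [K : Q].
[K : Q] = 2

f(x) = x^2 - 1657 factors as (x - √1657)(x + √1657). The splitting field is K = Q(√1657). Since 1657 is squarefree and > 1, it is not a perfect square, so x^2 - 1657 is irreducible over Q and [Q(√1657) : Q] = 2. Hence [K : Q] = 2.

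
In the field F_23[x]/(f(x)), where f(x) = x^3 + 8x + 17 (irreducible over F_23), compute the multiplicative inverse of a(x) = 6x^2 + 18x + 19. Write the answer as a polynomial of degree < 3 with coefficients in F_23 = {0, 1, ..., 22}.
a(x)^(-1) ≡ 18x^2 + 19x + 7 (mod f(x))

Since f is irreducible over F_23, F_23[x]/(f) is a field and a(x) ≠ 0 has an inverse. Apply the extended Euclidean algorithm to f(x) and a(x) in F_23[x]: f(x) = (4x + 11)·a(x) + (10x + 15);  a(x) = (19x + 17)·(10x + 15) + (17). The last nonzero remainder is the constant 17 = gcd(f, a) in F_23. Back-substituting through the division chain expresses 17 = s(x)·a(x) + t(x)·f(x) with s(x) ≡ 7x^2 + x + 4 (mod f), so (7x^2 + x + 4)·a(x) ≡ 17 (mod f). Multiplying by 17^(-1) ≡ 19 in F_23 gives a(x)^(-1) ≡ 19·(7x^2 + x + 4) ≡ 18x^2 + 19x + 7 (mod f). Check: (6x^2 + 18x + 19)·(18x^2 + 19x + 7) = 16x^4 + x^3 + 13x^2 + 4x + 18 ≡ 1 (mod x^3 + 8x + 17).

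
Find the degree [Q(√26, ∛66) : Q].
[Q(√26, ∛66) : Q] = 6

Let L = Q(√26, ∛66). Since Q(√26) ⊂ L and [Q(√26):Q] = 2, the tower law gives 2 | [L:Q]. Likewise Q(∛66) ⊂ L with [Q(∛66):Q] = 3 (because 66 is not a perfect cube), so 3 | [L:Q]. As gcd(2,3) = 1, [L:Q] is divisible by 6. Conversely L is generated over Q by √26 and ∛66, so [L:Q] ≤ 2·3 = 6. Therefore [Q(√26, ∛66) : Q] = 6.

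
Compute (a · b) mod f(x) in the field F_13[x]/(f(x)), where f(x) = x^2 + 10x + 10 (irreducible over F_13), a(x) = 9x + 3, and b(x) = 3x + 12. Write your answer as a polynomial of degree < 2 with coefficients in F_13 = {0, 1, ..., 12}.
a · b ≡ 3x (mod f(x))

Multiply in F_13[x]: a(x)·b(x) = (9x + 3)·(3x + 12) = x^2 + 10. This has degree ≥ 2, so divide by f(x) over F_13: x^2 + 10 = (1)·(x^2 + 10x + 10) + (3x). Hence a·b ≡ 3x (mod f). (F_13[x]/(f) is a field with 13^2 = 169 elements since f is irreducible of degree 2.)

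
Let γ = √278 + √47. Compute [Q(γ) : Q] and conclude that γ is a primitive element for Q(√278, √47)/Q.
[Q(γ) : Q] = 4 (equivalently, Q(γ) = Q(√278, √47))

Obviously Q(γ) ⊆ Q(√278, √47), and [Q(√278, √47):Q] = 4 (since 278, 47 are distinct squarefree integers > 1 with 13066 not a perfect square). To show equality we compute the minimal polynomial of γ. From γ = √278 + √47: γ^2 = 278 + 2√(13066) + 47 = 325 + 2√(13066), so γ^2 - 325 = 2√(13066); squaring, (γ^2 - 325)^2 = 4·13066, i.e. γ^4 - 650γ^2 + 105625 - 52264 = 0, i.e. γ^4 - 650γ^2 + 53361 = 0. So γ is a root of x^4 - 650x^2 + 53361. This polynomial is irreducible over Q: it has no rational root (each ±√278 ± √47 is irrational), and any factorization into two quadratics over Q would force √(13066) ∈ Q (pairing opposite roots) or √278, √47 ∈ Q (other pairings), all impossible. Hence [Q(γ):Q] = 4 = [Q(√278, √47):Q], so Q(γ) = Q(√278, √47).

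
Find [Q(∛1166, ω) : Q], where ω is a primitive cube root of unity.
[Q(∛1166, ω) : Q] = 6

[Q(∛1166):Q] = 3 (min poly x^3 - 1166, irreducible since 1166 is not a perfect cube). [Q(ω):Q] = 2 (min poly x^2 + x + 1). Since Q(∛1166) ⊂ R and ω ∉ R, we have ω ∉ Q(∛1166), so x^2 + x + 1 remains irreducible over Q(∛1166) and [Q(∛1166, ω) : Q(∛1166)] = 2. By the tower law, [Q(∛1166, ω) : Q] = 3 · 2 = 6. (In fact Q(∛1166, ω) is the splitting field of x^3 - 1166 over Q.)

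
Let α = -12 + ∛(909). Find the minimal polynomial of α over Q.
m_α(x) = x^3 + 36x^2 + 432x + 819

Set β = α + 12 = ∛(909), so β^3 = 909. Then (α + 12)^3 - 909 = 0, i.e. α is a root of g(x) = (x + 12)^3 - 909 = x^3 + 36x^2 + 432x + 819. Since g(x) = h(x + 12) where h(x) = x^3 - 909, and h is irreducible over Q (because 909 is not a perfect cube, so h has no rational root, and a monic cubic with no rational root is irreducible), g is also irreducible (irreducibility is preserved under the substitution x → x + 12). Hence m_α(x) = x^3 + 36x^2 + 432x + 819.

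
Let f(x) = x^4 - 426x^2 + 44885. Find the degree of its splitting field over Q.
[K : Q] = 4

Solving the quadratic in x^2: x^2 = (426 ± √(426^2 - 4·44885))/2 = (426 ± √1936)/2 = (426 ± 44)/2, giving x^2 = 191 or x^2 = 235. So f(x) = (x^2 - 191)(x^2 - 235) and the roots of f are ±√191, ±√235. Hence the splitting field is K = Q(√191, √235). Since 191 and 235 are distinct squarefree integers > 1, their product 44885 is not a perfect square, so √235 ∉ Q(√191). By the tower law [K:Q] = [Q(√191,√235):Q(√191)] · [Q(√191):Q] = 2 · 2 = 4.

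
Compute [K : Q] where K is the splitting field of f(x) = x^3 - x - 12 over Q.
[K : Q] = 6

By the rational root test, any rational root of the monic integer polynomial f(x) = x^3 - x - 12 must be an integer dividing the constant term -12, i.e. one of ±{1, 2, 3, 4, 6, 12}. Evaluating: f(1) = -12, f(-1) = -12, f(2) = -6, f(-2) = -18, f(3) = 12, f(-3) = -36, f(4) = 48, f(-4) = -72, f(6) = 198, f(-6) = -222, f(12) = 1704, f(-12) = -1728; none is 0, so f has no rational root and is therefore irreducible over Q (a cubic with no linear factor over a field is irreducible). For an irreducible cubic, the Galois group is A_3 or S_3 according as the discriminant disc(f) = -4a^3 - 27b^2 = -4·(-1)^3 - 27·(-12)^2 = -3884 is or is not a square in Q. Here disc(f) = -3884 is not a perfect square in Q, so the Galois group of f over Q is not contained in A_3 and must be all of S_3. The splitting field has degree |S_3| = 6 over Q, so [K : Q] = 6.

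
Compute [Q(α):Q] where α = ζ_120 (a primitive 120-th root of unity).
[Q(α):Q] = 32

The minimal polynomial of ζ_120 over Q is the 120-th cyclotomic polynomial Φ_120(x), which is irreducible over Q and has degree φ(120) = 32. Hence [Q(α):Q] = φ(120) = 32.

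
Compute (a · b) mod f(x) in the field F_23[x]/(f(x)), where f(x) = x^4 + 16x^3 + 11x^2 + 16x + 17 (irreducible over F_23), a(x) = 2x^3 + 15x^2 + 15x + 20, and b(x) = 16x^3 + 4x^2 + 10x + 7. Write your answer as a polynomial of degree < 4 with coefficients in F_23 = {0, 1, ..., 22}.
a · b ≡ 11x^3 + 16x^2 + 5x + 15 (mod f(x))

Multiply in F_23[x]: a(x)·b(x) = (2x^3 + 15x^2 + 15x + 20)·(16x^3 + 4x^2 + 10x + 7) = 9x^6 + 18x^5 + 21x^4 + 15x^3 + 13x^2 + 6x + 2. This has degree ≥ 4, so divide by f(x) over F_23: 9x^6 + 18x^5 + 21x^4 + 15x^3 + 13x^2 + 6x + 2 = (9x^2 + 12x + 6)·(x^4 + 16x^3 + 11x^2 + 16x + 17) + (11x^3 + 16x^2 + 5x + 15). Hence a·b ≡ 11x^3 + 16x^2 + 5x + 15 (mod f). (F_23[x]/(f) is a field with 23^4 = 279841 elements since f is irreducible of degree 4.)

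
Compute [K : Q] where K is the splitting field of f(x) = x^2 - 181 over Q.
[K : Q] = 2

f(x) = x^2 - 181 factors as (x - √181)(x + √181). The splitting field is K = Q(√181). Since 181 is squarefree and > 1, it is not a perfect square, so x^2 - 181 is irreducible over Q and [Q(√181) : Q] = 2. Hence [K : Q] = 2.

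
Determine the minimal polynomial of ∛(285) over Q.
m_α(x) = x^3 - 285

α satisfies α^3 = 285, so x^3 - 285 annihilates α. By the rational root test, a rational root p/q (in lowest terms) of x^3 - 285 would satisfy p^3 = 285 q^3, forcing q = 1 and p^3 = 285; but 285 is not a perfect cube, contradiction. A monic cubic over Q with no rational root is irreducible (any nontrivial factorization would include a linear factor). Hence x^3 - 285 is the minimal polynomial of α, and in particular [Q(α):Q] = 3.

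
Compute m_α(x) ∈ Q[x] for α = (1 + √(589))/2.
m_α(x) = x^2 - x - 147

From 2α - 1 = √(589), squaring gives (2α - 1)^2 = 589, i.e. 4α^2 - 4α + 1 = 589, so α^2 - α + (1 - 589)/4 = 0. Since 589 ≡ 1 (mod 4), (1 - 589)/4 = -147 ∈ Z. The polynomial x^2 - x - 147 has discriminant 1 - 4·(-147) = 589, which is not a perfect square in Q (d = 589 is squarefree and ≠ 1), so x^2 - x - 147 is irreducible over Q. It is the minimal polynomial of α.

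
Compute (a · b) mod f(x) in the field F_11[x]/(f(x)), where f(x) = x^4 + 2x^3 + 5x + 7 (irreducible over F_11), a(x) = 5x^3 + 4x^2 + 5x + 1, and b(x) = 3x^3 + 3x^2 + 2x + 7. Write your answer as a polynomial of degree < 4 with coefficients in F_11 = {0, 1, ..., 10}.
a · b ≡ 10x^3 + 6x^2 + 8x + 3 (mod f(x))

Multiply in F_11[x]: a(x)·b(x) = (5x^3 + 4x^2 + 5x + 1)·(3x^3 + 3x^2 + 2x + 7) = 4x^6 + 5x^5 + 4x^4 + 6x^3 + 8x^2 + 4x + 7. This has degree ≥ 4, so divide by f(x) over F_11: 4x^6 + 5x^5 + 4x^4 + 6x^3 + 8x^2 + 4x + 7 = (4x^2 + 8x + 10)·(x^4 + 2x^3 + 5x + 7) + (10x^3 + 6x^2 + 8x + 3). Hence a·b ≡ 10x^3 + 6x^2 + 8x + 3 (mod f). (F_11[x]/(f) is a field with 11^4 = 14641 elements since f is irreducible of degree 4.)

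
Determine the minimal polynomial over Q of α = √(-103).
m_α(x) = x^2 + 103

α satisfies α^2 + 103 = 0, so x^2 + 103 annihilates α. Since d = -103 is squarefree and ≠ 1, it is not a perfect square in Q, so x^2 + 103 has no rational root and is therefore irreducible over Q (a degree-2 polynomial over a field is irreducible iff it has no root). Hence m_α(x) = x^2 + 103.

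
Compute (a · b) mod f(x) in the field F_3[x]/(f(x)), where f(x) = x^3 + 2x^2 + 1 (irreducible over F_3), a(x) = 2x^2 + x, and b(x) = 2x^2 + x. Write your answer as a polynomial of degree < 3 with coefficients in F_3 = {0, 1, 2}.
a · b ≡ 2x + 1 (mod f(x))

Multiply in F_3[x]: a(x)·b(x) = (2x^2 + x)·(2x^2 + x) = x^4 + x^3 + x^2. This has degree ≥ 3, so divide by f(x) over F_3: x^4 + x^3 + x^2 = (x + 2)·(x^3 + 2x^2 + 1) + (2x + 1). Hence a·b ≡ 2x + 1 (mod f). (F_3[x]/(f) is a field with 3^3 = 27 elements since f is irreducible of degree 3.)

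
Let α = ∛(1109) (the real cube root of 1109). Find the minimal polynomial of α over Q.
m_α(x) = x^3 - 1109

α satisfies α^3 = 1109, so x^3 - 1109 annihilates α. By the rational root test, a rational root p/q (in lowest terms) of x^3 - 1109 would satisfy p^3 = 1109 q^3, forcing q = 1 and p^3 = 1109; but 1109 is not a perfect cube, contradiction. A monic cubic over Q with no rational root is irreducible (any nontrivial factorization would include a linear factor). Hence x^3 - 1109 is the minimal polynomial of α, and in particular [Q(α):Q] = 3.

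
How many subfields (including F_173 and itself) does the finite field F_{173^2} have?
F_{173^2} has 2 subfields

The subfields of F_{p^n} are exactly the fields F_{p^d} for d | n (each is the fixed field of the unique index-d subgroup of Gal(F_{p^n}/F_p) ≅ Z/nZ). The divisors of n = 2 are {1, 2}, giving 2 subfields: F_{173^1}, F_{173^2}.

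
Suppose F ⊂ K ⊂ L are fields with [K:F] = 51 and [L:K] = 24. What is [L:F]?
[L:F] = 1224

The tower law says that for any tower of field extensions F ⊂ K ⊂ L with finite degrees, [L:F] = [L:K] · [K:F]. Here this gives [L:F] = 24 · 51 = 1224.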